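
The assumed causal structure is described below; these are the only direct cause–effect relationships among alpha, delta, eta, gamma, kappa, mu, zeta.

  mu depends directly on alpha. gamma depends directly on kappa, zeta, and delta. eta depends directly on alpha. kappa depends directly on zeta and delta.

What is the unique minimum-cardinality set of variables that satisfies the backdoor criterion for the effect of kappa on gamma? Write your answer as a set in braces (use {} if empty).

{delta, zeta}

Variables eligible for adjustment (non-descendants of kappa, excluding kappa and gamma): {alpha, delta, eta, mu, zeta}.
Backdoor paths from kappa to gamma:
  P1: kappa <- delta -> gamma
  P2: kappa <- zeta -> gamma
The empty set is not sufficient: P1 (kappa <- delta -> gamma) has no collider blocking it and no conditioned non-collider, so it is open.
Try {delta, zeta}:
  P1: blocked at fork node delta ∈ conditioning set.
  P2: blocked at fork node zeta ∈ conditioning set.
{delta, zeta} contains no descendant of kappa and blocks every backdoor path.
Every element of {delta, zeta} is needed (dropping delta leaves P1 open; dropping zeta leaves P2 open), so no proper subset is valid.
Among all size-2 subsets of the eligible variables, only {delta, zeta} blocks every backdoor path, so it is the unique smallest valid adjustment set.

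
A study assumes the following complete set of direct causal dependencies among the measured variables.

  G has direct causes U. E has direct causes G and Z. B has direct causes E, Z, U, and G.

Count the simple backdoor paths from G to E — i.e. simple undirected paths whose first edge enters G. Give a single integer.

A backdoor path from G to E is any simple undirected path whose first edge points into G (i.e. leaves G via a parent).
Parents of G: {U}.
Enumerating:
  P1: G <- U -> B <- Z -> E
  P2: G <- U -> B <- E
That exhausts the simple backdoor paths. Count: 2.

2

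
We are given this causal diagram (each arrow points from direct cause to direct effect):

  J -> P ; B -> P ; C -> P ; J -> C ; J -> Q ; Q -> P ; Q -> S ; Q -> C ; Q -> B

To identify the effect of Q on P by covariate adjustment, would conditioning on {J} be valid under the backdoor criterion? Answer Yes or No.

Yes

Backdoor paths from Q to P (paths whose first edge points into Q):
  P1: Q <- J -> C -> P
  P2: Q <- J -> P
Condition 1 (no descendant of Q in the set): holds — descendants of Q are {B, C, P, S}; none are in {J}.
Condition 2 (every backdoor path blocked by {J}):
  P1: blocked at fork node J ∈ conditioning set.
  P2: blocked at fork node J ∈ conditioning set.
{J} satisfies the backdoor criterion.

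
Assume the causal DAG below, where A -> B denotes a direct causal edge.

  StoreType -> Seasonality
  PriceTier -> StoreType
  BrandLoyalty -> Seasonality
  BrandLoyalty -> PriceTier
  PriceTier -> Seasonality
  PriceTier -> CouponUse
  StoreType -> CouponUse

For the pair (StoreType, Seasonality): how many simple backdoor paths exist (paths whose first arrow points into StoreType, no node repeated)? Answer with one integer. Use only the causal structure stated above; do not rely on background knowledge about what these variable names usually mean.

2

A backdoor path from StoreType to Seasonality is any simple undirected path whose first edge points into StoreType (i.e. leaves StoreType via a parent).
Parents of StoreType: {PriceTier}.
Enumerating:
  P1: StoreType <- PriceTier <- BrandLoyalty -> Seasonality
  P2: StoreType <- PriceTier -> Seasonality
That exhausts the simple backdoor paths. Count: 2.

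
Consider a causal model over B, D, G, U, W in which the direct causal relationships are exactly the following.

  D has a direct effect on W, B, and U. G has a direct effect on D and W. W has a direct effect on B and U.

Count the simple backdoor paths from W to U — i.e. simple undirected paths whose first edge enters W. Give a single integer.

2

A backdoor path from W to U is any simple undirected path whose first edge points into W (i.e. leaves W via a parent).
Parents of W: {D, G}.
Enumerating:
  P1: W <- G -> D -> U
  P2: W <- D -> U
That exhausts the simple backdoor paths. Count: 2.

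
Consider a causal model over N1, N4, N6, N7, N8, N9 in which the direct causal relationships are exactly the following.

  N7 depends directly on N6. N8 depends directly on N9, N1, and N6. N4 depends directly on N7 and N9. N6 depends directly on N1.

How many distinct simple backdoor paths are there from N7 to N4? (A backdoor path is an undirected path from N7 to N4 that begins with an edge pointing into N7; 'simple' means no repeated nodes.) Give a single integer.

2

A backdoor path from N7 to N4 is any simple undirected path whose first edge points into N7 (i.e. leaves N7 via a parent).
Parents of N7: {N6}.
Enumerating:
  P1: N7 <- N6 <- N1 -> N8 <- N9 -> N4
  P2: N7 <- N6 -> N8 <- N9 -> N4
That exhausts the simple backdoor paths. Count: 2.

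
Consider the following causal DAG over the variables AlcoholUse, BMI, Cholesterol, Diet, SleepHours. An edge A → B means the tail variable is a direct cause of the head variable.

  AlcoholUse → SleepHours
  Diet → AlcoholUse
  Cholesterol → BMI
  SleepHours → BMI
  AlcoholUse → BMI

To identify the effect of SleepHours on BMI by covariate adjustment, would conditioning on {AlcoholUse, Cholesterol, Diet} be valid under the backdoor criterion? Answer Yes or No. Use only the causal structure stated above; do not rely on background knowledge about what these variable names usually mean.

Backdoor paths from SleepHours to BMI (paths whose first edge points into SleepHours):
  P1: SleepHours <- AlcoholUse -> BMI
Condition 1 (no descendant of SleepHours in the set): holds — descendants of SleepHours are {BMI}; none are in {AlcoholUse, Cholesterol, Diet}.
Condition 2 (every backdoor path blocked by {AlcoholUse, Cholesterol, Diet}):
  P1: blocked at fork node AlcoholUse ∈ conditioning set.
{AlcoholUse, Cholesterol, Diet} satisfies the backdoor criterion.

Yes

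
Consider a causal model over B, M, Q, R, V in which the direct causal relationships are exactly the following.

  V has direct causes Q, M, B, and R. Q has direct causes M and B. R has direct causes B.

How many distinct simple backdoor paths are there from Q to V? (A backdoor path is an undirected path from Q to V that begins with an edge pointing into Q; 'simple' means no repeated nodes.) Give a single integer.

3

A backdoor path from Q to V is any simple undirected path whose first edge points into Q (i.e. leaves Q via a parent).
Parents of Q: {B, M}.
Enumerating:
  P1: Q <- B -> R -> V
  P2: Q <- B -> V
  P3: Q <- M -> V
That exhausts the simple backdoor paths. Count: 3.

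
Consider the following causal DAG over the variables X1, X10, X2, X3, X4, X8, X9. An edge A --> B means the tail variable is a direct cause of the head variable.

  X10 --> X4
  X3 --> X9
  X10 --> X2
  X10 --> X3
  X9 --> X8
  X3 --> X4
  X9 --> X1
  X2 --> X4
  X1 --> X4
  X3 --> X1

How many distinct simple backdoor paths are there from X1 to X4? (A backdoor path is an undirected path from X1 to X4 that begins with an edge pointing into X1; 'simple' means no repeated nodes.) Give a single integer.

A backdoor path from X1 to X4 is any simple undirected path whose first edge points into X1 (i.e. leaves X1 via a parent).
Parents of X1: {X3, X9}.
Enumerating:
  P1: X1 <- X3 <- X10 -> X2 -> X4
  P2: X1 <- X3 <- X10 -> X4
  P3: X1 <- X3 -> X4
  P4: X1 <- X9 <- X3 <- X10 -> X2 -> X4
  P5: X1 <- X9 <- X3 <- X10 -> X4
  P6: X1 <- X9 <- X3 -> X4
That exhausts the simple backdoor paths. Count: 6.

6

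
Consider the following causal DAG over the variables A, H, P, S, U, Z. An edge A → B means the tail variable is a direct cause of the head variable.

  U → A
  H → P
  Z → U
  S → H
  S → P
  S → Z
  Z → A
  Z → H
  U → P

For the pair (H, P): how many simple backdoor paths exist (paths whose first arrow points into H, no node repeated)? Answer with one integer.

6

A backdoor path from H to P is any simple undirected path whose first edge points into H (i.e. leaves H via a parent).
Parents of H: {S, Z}.
Enumerating:
  P1: H <- S -> Z -> U -> P
  P2: H <- S -> Z -> A <- U -> P
  P3: H <- S -> P
  P4: H <- Z <- S -> P
  P5: H <- Z -> U -> P
  P6: H <- Z -> A <- U -> P
That exhausts the simple backdoor paths. Count: 6.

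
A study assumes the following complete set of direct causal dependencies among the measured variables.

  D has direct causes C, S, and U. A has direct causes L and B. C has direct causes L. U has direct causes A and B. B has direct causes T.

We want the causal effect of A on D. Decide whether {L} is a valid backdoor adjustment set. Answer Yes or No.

No

Backdoor paths from A to D (paths whose first edge points into A):
  P1: A <- L -> C -> D
  P2: A <- B -> U -> D
Condition 1 (no descendant of A in the set): holds — descendants of A are {D, U}; none are in {L}.
Condition 2 (every backdoor path blocked by {L}):
  P1: blocked at fork node L ∈ conditioning set.
  P2: open — no interior node is in the conditioning set.
{L} does not satisfy the backdoor criterion.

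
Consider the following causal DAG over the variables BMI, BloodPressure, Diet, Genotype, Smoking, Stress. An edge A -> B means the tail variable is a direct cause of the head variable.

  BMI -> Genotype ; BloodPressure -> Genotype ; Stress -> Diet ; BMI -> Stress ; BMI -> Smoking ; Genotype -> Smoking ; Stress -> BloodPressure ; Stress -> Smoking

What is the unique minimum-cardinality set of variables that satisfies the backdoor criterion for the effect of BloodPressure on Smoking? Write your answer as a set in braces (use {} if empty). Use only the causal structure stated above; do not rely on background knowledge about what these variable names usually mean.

{Stress}

Variables eligible for adjustment (non-descendants of BloodPressure, excluding BloodPressure and Smoking): {BMI, Diet, Stress}.
Backdoor paths from BloodPressure to Smoking:
  P1: BloodPressure <- Stress <- BMI -> Genotype -> Smoking
  P2: BloodPressure <- Stress <- BMI -> Smoking
  P3: BloodPressure <- Stress -> Smoking
The empty set is not sufficient: P1 (BloodPressure <- Stress <- BMI -> Genotype -> Smoking) has no collider blocking it and no conditioned non-collider, so it is open.
Try {Stress}:
  P1: blocked at chain node Stress ∈ conditioning set.
  P2: blocked at chain node Stress ∈ conditioning set.
  P3: blocked at fork node Stress ∈ conditioning set.
{Stress} contains no descendant of BloodPressure and blocks every backdoor path.
No other singleton works — e.g. {BMI} leaves P3 open — so {Stress} is the unique smallest valid adjustment set.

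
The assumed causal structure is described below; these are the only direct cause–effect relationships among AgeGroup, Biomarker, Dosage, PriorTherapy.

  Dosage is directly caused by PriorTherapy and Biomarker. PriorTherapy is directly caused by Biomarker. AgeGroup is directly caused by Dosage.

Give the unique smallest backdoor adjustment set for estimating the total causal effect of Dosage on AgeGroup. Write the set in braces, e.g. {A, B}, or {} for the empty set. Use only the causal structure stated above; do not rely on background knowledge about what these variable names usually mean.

Variables eligible for adjustment (non-descendants of Dosage, excluding Dosage and AgeGroup): {Biomarker, PriorTherapy}.
Backdoor paths from Dosage to AgeGroup:
  (none)
With no backdoor paths the empty set already satisfies the criterion, and it is trivially minimal.

{}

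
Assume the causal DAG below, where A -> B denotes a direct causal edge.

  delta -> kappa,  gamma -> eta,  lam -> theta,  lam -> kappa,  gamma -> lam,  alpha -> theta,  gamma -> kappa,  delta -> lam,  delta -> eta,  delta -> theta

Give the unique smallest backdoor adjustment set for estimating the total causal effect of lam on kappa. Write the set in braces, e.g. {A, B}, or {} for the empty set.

{delta, gamma}

Variables eligible for adjustment (non-descendants of lam, excluding lam and kappa): {alpha, delta, eta, gamma}.
Backdoor paths from lam to kappa:
  P1: lam <- delta -> eta <- gamma -> kappa
  P2: lam <- delta -> kappa
  P3: lam <- gamma -> eta <- delta -> kappa
  P4: lam <- gamma -> kappa
The empty set is not sufficient: P2 (lam <- delta -> kappa) has no collider blocking it and no conditioned non-collider, so it is open.
Try {delta, gamma}:
  P1: blocked at fork node delta ∈ conditioning set.
  P2: blocked at fork node delta ∈ conditioning set.
  P3: blocked at fork node gamma ∈ conditioning set.
  P4: blocked at fork node gamma ∈ conditioning set.
{delta, gamma} contains no descendant of lam and blocks every backdoor path.
Every element of {delta, gamma} is needed (dropping delta leaves P2 open; dropping gamma leaves P4 open), so no proper subset is valid.
Among all size-2 subsets of the eligible variables, only {delta, gamma} blocks every backdoor path, so it is the unique smallest valid adjustment set.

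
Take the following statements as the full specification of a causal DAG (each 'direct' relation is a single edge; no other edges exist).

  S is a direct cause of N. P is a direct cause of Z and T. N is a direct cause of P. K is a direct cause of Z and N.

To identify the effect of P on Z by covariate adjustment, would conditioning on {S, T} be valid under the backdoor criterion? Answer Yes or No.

Backdoor paths from P to Z (paths whose first edge points into P):
  P1: P <- N <- K -> Z
Condition 1 (no descendant of P in the set): FAILS — T is a descendant of P.
Condition 2 (every backdoor path blocked by {S, T}):
  P1: open — no interior node is in the conditioning set.
{S, T} does not satisfy the backdoor criterion.

No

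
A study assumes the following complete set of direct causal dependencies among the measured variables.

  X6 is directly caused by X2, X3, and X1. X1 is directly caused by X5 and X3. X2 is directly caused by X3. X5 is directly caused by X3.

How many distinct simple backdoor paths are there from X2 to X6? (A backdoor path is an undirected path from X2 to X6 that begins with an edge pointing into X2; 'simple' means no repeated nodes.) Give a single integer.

3

A backdoor path from X2 to X6 is any simple undirected path whose first edge points into X2 (i.e. leaves X2 via a parent).
Parents of X2: {X3}.
Enumerating:
  P1: X2 <- X3 -> X5 -> X1 -> X6
  P2: X2 <- X3 -> X1 -> X6
  P3: X2 <- X3 -> X6
That exhausts the simple backdoor paths. Count: 3.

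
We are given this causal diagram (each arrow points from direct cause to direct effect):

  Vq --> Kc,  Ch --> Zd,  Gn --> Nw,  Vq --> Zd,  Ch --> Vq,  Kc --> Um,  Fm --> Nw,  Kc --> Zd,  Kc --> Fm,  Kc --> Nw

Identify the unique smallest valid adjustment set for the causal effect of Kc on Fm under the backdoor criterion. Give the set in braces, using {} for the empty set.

Variables eligible for adjustment (non-descendants of Kc, excluding Kc and Fm): {Ch, Gn, Vq}.
Backdoor paths from Kc to Fm:
  (none)
With no backdoor paths the empty set already satisfies the criterion, and it is trivially minimal.

{}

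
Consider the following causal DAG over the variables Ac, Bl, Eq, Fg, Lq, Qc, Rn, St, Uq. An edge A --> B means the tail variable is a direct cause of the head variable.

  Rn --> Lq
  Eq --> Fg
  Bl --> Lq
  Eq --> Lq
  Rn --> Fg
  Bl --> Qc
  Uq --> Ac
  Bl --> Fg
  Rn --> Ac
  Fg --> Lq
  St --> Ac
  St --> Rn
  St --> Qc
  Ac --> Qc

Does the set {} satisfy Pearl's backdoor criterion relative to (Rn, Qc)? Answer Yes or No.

Backdoor paths from Rn to Qc (paths whose first edge points into Rn):
  P1: Rn <- St -> Ac -> Qc
  P2: Rn <- St -> Qc
Condition 1 (no descendant of Rn in the set): holds — descendants of Rn are {Ac, Fg, Lq, Qc}; none are in {}.
Condition 2 (every backdoor path blocked by {}):
  P1: open — no interior node is in the conditioning set.
  P2: open — no interior node is in the conditioning set.
{} does not satisfy the backdoor criterion.

No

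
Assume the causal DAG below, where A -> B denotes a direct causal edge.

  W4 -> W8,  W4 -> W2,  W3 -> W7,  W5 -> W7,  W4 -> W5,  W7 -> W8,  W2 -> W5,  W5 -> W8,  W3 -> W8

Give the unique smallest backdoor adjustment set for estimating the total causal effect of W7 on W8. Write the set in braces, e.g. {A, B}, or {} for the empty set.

{W3, W5}

Variables eligible for adjustment (non-descendants of W7, excluding W7 and W8): {W2, W3, W4, W5}.
Backdoor paths from W7 to W8:
  P1: W7 <- W5 <- W4 -> W8
  P2: W7 <- W5 <- W2 <- W4 -> W8
  P3: W7 <- W5 -> W8
  P4: W7 <- W3 -> W8
The empty set is not sufficient: P1 (W7 <- W5 <- W4 -> W8) has no collider blocking it and no conditioned non-collider, so it is open.
Try {W3, W5}:
  P1: blocked at chain node W5 ∈ conditioning set.
  P2: blocked at chain node W5 ∈ conditioning set.
  P3: blocked at fork node W5 ∈ conditioning set.
  P4: blocked at fork node W3 ∈ conditioning set.
{W3, W5} contains no descendant of W7 and blocks every backdoor path.
Every element of {W3, W5} is needed (dropping W3 leaves P4 open; dropping W5 leaves P1 open), so no proper subset is valid.
Among all size-2 subsets of the eligible variables, only {W3, W5} blocks every backdoor path, so it is the unique smallest valid adjustment set.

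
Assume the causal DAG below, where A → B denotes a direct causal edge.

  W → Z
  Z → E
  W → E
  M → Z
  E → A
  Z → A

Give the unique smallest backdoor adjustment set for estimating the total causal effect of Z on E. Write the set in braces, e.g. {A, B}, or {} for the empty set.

Variables eligible for adjustment (non-descendants of Z, excluding Z and E): {M, W}.
Backdoor paths from Z to E:
  P1: Z <- W -> E
The empty set is not sufficient: P1 (Z <- W -> E) has no collider blocking it and no conditioned non-collider, so it is open.
Try {W}:
  P1: blocked at fork node W ∈ conditioning set.
{W} contains no descendant of Z and blocks every backdoor path.
No other singleton works — e.g. {M} leaves P1 open — so {W} is the unique smallest valid adjustment set.

{W}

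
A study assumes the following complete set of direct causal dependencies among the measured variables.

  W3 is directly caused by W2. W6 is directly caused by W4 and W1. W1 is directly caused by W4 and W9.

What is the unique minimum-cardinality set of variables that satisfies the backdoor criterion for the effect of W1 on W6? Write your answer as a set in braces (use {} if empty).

Variables eligible for adjustment (non-descendants of W1, excluding W1 and W6): {W2, W3, W4, W9}.
Backdoor paths from W1 to W6:
  P1: W1 <- W4 -> W6
The empty set is not sufficient: P1 (W1 <- W4 -> W6) has no collider blocking it and no conditioned non-collider, so it is open.
Try {W4}:
  P1: blocked at fork node W4 ∈ conditioning set.
{W4} contains no descendant of W1 and blocks every backdoor path.
No other singleton works — e.g. {W2} leaves P1 open — so {W4} is the unique smallest valid adjustment set.

{W4}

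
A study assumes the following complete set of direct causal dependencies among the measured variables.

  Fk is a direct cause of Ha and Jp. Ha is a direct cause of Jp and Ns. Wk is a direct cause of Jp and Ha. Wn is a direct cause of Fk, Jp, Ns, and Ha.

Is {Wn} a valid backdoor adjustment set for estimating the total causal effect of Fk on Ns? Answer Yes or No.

Backdoor paths from Fk to Ns (paths whose first edge points into Fk):
  P1: Fk <- Wn -> Ha -> Ns
  P2: Fk <- Wn -> Ns
  P3: Fk <- Wn -> Jp <- Wk -> Ha -> Ns
  P4: Fk <- Wn -> Jp <- Ha -> Ns
Condition 1 (no descendant of Fk in the set): holds — descendants of Fk are {Ha, Jp, Ns}; none are in {Wn}.
Condition 2 (every backdoor path blocked by {Wn}):
  P1: blocked at fork node Wn ∈ conditioning set.
  P2: blocked at fork node Wn ∈ conditioning set.
  P3: blocked at fork node Wn ∈ conditioning set.
  P4: blocked at fork node Wn ∈ conditioning set.
{Wn} satisfies the backdoor criterion.

Yes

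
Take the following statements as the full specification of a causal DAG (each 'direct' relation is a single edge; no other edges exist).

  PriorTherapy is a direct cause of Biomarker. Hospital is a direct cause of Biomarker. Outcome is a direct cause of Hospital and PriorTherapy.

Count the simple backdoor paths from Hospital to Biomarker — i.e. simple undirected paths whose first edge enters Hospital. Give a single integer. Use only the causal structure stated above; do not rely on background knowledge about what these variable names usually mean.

1

A backdoor path from Hospital to Biomarker is any simple undirected path whose first edge points into Hospital (i.e. leaves Hospital via a parent).
Parents of Hospital: {Outcome}.
Enumerating:
  P1: Hospital <- Outcome -> PriorTherapy -> Biomarker
That exhausts the simple backdoor paths. Count: 1.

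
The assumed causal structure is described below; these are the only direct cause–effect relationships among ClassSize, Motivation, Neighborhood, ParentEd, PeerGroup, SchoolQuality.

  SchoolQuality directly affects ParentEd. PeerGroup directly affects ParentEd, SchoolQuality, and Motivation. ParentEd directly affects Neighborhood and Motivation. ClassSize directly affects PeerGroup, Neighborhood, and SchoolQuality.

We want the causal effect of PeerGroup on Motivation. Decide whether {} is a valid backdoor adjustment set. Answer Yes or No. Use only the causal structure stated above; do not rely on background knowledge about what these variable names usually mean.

Backdoor paths from PeerGroup to Motivation (paths whose first edge points into PeerGroup):
  P1: PeerGroup <- ClassSize -> SchoolQuality -> ParentEd -> Motivation
  P2: PeerGroup <- ClassSize -> Neighborhood <- ParentEd -> Motivation
Condition 1 (no descendant of PeerGroup in the set): holds — descendants of PeerGroup are {Motivation, Neighborhood, ParentEd, SchoolQuality}; none are in {}.
Condition 2 (every backdoor path blocked by {}):
  P1: open — no interior node is in the conditioning set.
  P2: blocked at collider Neighborhood (neither it nor any descendant is in the conditioning set).
{} does not satisfy the backdoor criterion.

No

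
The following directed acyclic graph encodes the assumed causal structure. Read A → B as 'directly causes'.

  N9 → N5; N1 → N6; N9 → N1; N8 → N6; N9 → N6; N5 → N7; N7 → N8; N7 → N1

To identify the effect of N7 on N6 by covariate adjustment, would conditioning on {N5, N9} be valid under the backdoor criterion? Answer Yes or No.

Backdoor paths from N7 to N6 (paths whose first edge points into N7):
  P1: N7 <- N5 <- N9 -> N1 -> N6
  P2: N7 <- N5 <- N9 -> N6
Condition 1 (no descendant of N7 in the set): holds — descendants of N7 are {N1, N6, N8}; none are in {N5, N9}.
Condition 2 (every backdoor path blocked by {N5, N9}):
  P1: blocked at chain node N5 ∈ conditioning set.
  P2: blocked at chain node N5 ∈ conditioning set.
{N5, N9} satisfies the backdoor criterion.

Yes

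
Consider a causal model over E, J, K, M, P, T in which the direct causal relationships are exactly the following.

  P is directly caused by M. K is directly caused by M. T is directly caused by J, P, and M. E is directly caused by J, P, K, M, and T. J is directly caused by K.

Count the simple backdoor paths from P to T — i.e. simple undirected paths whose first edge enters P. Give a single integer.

A backdoor path from P to T is any simple undirected path whose first edge points into P (i.e. leaves P via a parent).
Parents of P: {M}.
Enumerating:
  P1: P <- M -> K -> J -> T
  P2: P <- M -> K -> J -> E <- T
  P3: P <- M -> K -> E <- J -> T
  P4: P <- M -> K -> E <- T
  P5: P <- M -> T
  P6: P <- M -> E <- K -> J -> T
  P7: P <- M -> E <- J -> T
  P8: P <- M -> E <- T
That exhausts the simple backdoor paths. Count: 8.

8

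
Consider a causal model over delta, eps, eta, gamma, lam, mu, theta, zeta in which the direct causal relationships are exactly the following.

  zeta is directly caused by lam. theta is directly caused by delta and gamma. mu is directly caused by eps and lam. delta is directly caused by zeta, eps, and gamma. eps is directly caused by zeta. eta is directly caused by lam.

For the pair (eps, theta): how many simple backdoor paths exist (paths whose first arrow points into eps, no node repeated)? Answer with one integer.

2

A backdoor path from eps to theta is any simple undirected path whose first edge points into eps (i.e. leaves eps via a parent).
Parents of eps: {zeta}.
Enumerating:
  P1: eps <- zeta -> delta <- gamma -> theta
  P2: eps <- zeta -> delta -> theta
That exhausts the simple backdoor paths. Count: 2.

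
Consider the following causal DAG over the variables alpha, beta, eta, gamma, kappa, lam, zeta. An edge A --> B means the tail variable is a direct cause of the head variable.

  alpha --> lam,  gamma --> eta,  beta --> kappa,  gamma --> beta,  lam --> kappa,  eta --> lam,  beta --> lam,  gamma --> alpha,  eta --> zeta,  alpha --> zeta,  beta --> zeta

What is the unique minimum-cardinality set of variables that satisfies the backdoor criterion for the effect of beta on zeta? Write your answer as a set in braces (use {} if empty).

{gamma}

Variables eligible for adjustment (non-descendants of beta, excluding beta and zeta): {alpha, eta, gamma}.
Backdoor paths from beta to zeta:
  P1: beta <- gamma -> eta -> zeta
  P2: beta <- gamma -> eta -> lam <- alpha -> zeta
  P3: beta <- gamma -> alpha -> zeta
  P4: beta <- gamma -> alpha -> lam <- eta -> zeta
The empty set is not sufficient: P1 (beta <- gamma -> eta -> zeta) has no collider blocking it and no conditioned non-collider, so it is open.
Try {gamma}:
  P1: blocked at fork node gamma ∈ conditioning set.
  P2: blocked at fork node gamma ∈ conditioning set.
  P3: blocked at fork node gamma ∈ conditioning set.
  P4: blocked at fork node gamma ∈ conditioning set.
{gamma} contains no descendant of beta and blocks every backdoor path.
No other singleton works — e.g. {eta} leaves P3 open — so {gamma} is the unique smallest valid adjustment set.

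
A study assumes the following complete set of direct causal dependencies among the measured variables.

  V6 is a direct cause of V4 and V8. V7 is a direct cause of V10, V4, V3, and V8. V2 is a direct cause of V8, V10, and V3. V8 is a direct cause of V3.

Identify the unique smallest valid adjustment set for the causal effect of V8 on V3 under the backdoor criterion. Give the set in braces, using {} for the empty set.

Variables eligible for adjustment (non-descendants of V8, excluding V8 and V3): {V10, V2, V4, V6, V7}.
Backdoor paths from V8 to V3:
  P1: V8 <- V6 -> V4 <- V7 -> V10 <- V2 -> V3
  P2: V8 <- V6 -> V4 <- V7 -> V3
  P3: V8 <- V7 -> V10 <- V2 -> V3
  P4: V8 <- V7 -> V3
  P5: V8 <- V2 -> V10 <- V7 -> V3
  P6: V8 <- V2 -> V3
The empty set is not sufficient: P4 (V8 <- V7 -> V3) has no collider blocking it and no conditioned non-collider, so it is open.
Try {V2, V7}:
  P1: blocked at collider V4 (neither it nor any descendant is in the conditioning set).
  P2: blocked at collider V4 (neither it nor any descendant is in the conditioning set).
  P3: blocked at fork node V7 ∈ conditioning set.
  P4: blocked at fork node V7 ∈ conditioning set.
  P5: blocked at fork node V2 ∈ conditioning set.
  P6: blocked at fork node V2 ∈ conditioning set.
{V2, V7} contains no descendant of V8 and blocks every backdoor path.
Every element of {V2, V7} is needed (dropping V2 leaves P6 open; dropping V7 leaves P4 open), so no proper subset is valid.
Among all size-2 subsets of the eligible variables, only {V2, V7} blocks every backdoor path, so it is the unique smallest valid adjustment set.

{V2, V7}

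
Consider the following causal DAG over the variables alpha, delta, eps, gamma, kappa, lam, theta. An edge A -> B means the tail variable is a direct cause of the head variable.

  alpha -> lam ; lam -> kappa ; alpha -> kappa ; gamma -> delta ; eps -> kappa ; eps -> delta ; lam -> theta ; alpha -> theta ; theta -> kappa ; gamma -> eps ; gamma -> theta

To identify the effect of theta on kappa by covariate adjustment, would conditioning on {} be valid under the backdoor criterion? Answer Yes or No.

No

Backdoor paths from theta to kappa (paths whose first edge points into theta):
  P1: theta <- alpha -> lam -> kappa
  P2: theta <- alpha -> kappa
  P3: theta <- gamma -> eps -> kappa
  P4: theta <- gamma -> delta <- eps -> kappa
  P5: theta <- lam <- alpha -> kappa
  P6: theta <- lam -> kappa
Condition 1 (no descendant of theta in the set): holds — descendants of theta are {kappa}; none are in {}.
Condition 2 (every backdoor path blocked by {}):
  P1: open — no interior node is in the conditioning set.
  P2: open — no interior node is in the conditioning set.
  P3: open — no interior node is in the conditioning set.
  P4: blocked at collider delta (neither it nor any descendant is in the conditioning set).
  P5: open — no interior node is in the conditioning set.
  P6: open — no interior node is in the conditioning set.
{} does not satisfy the backdoor criterion.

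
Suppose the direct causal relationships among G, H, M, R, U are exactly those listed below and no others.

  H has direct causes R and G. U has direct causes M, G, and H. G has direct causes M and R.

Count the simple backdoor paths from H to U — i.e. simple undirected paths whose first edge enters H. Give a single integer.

4

A backdoor path from H to U is any simple undirected path whose first edge points into H (i.e. leaves H via a parent).
Parents of H: {G, R}.
Enumerating:
  P1: H <- R -> G <- M -> U
  P2: H <- R -> G -> U
  P3: H <- G <- M -> U
  P4: H <- G -> U
That exhausts the simple backdoor paths. Count: 4.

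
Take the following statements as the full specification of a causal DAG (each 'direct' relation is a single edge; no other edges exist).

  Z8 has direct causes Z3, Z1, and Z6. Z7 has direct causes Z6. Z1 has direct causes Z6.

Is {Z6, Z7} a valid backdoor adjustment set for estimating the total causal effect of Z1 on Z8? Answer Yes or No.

Yes

Backdoor paths from Z1 to Z8 (paths whose first edge points into Z1):
  P1: Z1 <- Z6 -> Z8
Condition 1 (no descendant of Z1 in the set): holds — descendants of Z1 are {Z8}; none are in {Z6, Z7}.
Condition 2 (every backdoor path blocked by {Z6, Z7}):
  P1: blocked at fork node Z6 ∈ conditioning set.
{Z6, Z7} satisfies the backdoor criterion.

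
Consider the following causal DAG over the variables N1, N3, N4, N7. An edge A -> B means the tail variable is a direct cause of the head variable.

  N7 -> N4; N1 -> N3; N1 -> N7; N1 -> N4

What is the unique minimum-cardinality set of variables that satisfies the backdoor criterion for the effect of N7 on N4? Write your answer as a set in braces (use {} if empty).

{N1}

Variables eligible for adjustment (non-descendants of N7, excluding N7 and N4): {N1, N3}.
Backdoor paths from N7 to N4:
  P1: N7 <- N1 -> N4
The empty set is not sufficient: P1 (N7 <- N1 -> N4) has no collider blocking it and no conditioned non-collider, so it is open.
Try {N1}:
  P1: blocked at fork node N1 ∈ conditioning set.
{N1} contains no descendant of N7 and blocks every backdoor path.
No other singleton works — e.g. {N3} leaves P1 open — so {N1} is the unique smallest valid adjustment set.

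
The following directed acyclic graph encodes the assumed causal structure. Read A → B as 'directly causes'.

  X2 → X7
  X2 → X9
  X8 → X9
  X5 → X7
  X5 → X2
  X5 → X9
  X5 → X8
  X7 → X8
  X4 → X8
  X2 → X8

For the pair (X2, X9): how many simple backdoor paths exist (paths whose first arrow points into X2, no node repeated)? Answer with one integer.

A backdoor path from X2 to X9 is any simple undirected path whose first edge points into X2 (i.e. leaves X2 via a parent).
Parents of X2: {X5}.
Enumerating:
  P1: X2 <- X5 -> X7 -> X8 -> X9
  P2: X2 <- X5 -> X8 -> X9
  P3: X2 <- X5 -> X9
That exhausts the simple backdoor paths. Count: 3.

3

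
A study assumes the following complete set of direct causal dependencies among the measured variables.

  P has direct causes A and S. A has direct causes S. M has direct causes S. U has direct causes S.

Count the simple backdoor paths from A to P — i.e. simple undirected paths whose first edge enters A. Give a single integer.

A backdoor path from A to P is any simple undirected path whose first edge points into A (i.e. leaves A via a parent).
Parents of A: {S}.
Enumerating:
  P1: A <- S -> P
That exhausts the simple backdoor paths. Count: 1.

1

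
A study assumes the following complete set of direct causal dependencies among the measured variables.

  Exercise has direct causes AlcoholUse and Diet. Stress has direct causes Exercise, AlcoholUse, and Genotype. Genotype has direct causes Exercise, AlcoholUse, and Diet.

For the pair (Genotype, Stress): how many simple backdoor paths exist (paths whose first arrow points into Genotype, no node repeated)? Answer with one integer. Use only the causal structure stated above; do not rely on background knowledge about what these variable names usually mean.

6

A backdoor path from Genotype to Stress is any simple undirected path whose first edge points into Genotype (i.e. leaves Genotype via a parent).
Parents of Genotype: {AlcoholUse, Diet, Exercise}.
Enumerating:
  P1: Genotype <- Diet -> Exercise <- AlcoholUse -> Stress
  P2: Genotype <- Diet -> Exercise -> Stress
  P3: Genotype <- AlcoholUse -> Exercise -> Stress
  P4: Genotype <- AlcoholUse -> Stress
  P5: Genotype <- Exercise <- AlcoholUse -> Stress
  P6: Genotype <- Exercise -> Stress
That exhausts the simple backdoor paths. Count: 6.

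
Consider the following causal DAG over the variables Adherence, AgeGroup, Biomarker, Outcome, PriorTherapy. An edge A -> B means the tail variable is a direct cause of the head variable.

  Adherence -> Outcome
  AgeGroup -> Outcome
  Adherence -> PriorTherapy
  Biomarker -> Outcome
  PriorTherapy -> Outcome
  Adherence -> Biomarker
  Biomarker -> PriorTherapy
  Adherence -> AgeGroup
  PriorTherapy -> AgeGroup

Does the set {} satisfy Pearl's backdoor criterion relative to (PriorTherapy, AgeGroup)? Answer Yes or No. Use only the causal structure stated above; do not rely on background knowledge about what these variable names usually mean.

No

Backdoor paths from PriorTherapy to AgeGroup (paths whose first edge points into PriorTherapy):
  P1: PriorTherapy <- Adherence -> Biomarker -> Outcome <- AgeGroup
  P2: PriorTherapy <- Adherence -> AgeGroup
  P3: PriorTherapy <- Adherence -> Outcome <- AgeGroup
  P4: PriorTherapy <- Biomarker <- Adherence -> AgeGroup
  P5: PriorTherapy <- Biomarker <- Adherence -> Outcome <- AgeGroup
  P6: PriorTherapy <- Biomarker -> Outcome <- Adherence -> AgeGroup
  P7: PriorTherapy <- Biomarker -> Outcome <- AgeGroup
Condition 1 (no descendant of PriorTherapy in the set): holds — descendants of PriorTherapy are {AgeGroup, Outcome}; none are in {}.
Condition 2 (every backdoor path blocked by {}):
  P1: blocked at collider Outcome (neither it nor any descendant is in the conditioning set).
  P2: open — no interior node is in the conditioning set.
  P3: blocked at collider Outcome (neither it nor any descendant is in the conditioning set).
  P4: open — no interior node is in the conditioning set.
  P5: blocked at collider Outcome (neither it nor any descendant is in the conditioning set).
  P6: blocked at collider Outcome (neither it nor any descendant is in the conditioning set).
  P7: blocked at collider Outcome (neither it nor any descendant is in the conditioning set).
{} does not satisfy the backdoor criterion.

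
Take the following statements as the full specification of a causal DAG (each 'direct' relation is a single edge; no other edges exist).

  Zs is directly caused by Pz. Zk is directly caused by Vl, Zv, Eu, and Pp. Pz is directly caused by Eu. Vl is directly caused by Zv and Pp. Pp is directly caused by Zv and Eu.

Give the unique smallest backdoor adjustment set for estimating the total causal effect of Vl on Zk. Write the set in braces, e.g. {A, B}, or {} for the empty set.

{Pp, Zv}

Variables eligible for adjustment (non-descendants of Vl, excluding Vl and Zk): {Eu, Pp, Pz, Zs, Zv}.
Backdoor paths from Vl to Zk:
  P1: Vl <- Zv -> Pp <- Eu -> Zk
  P2: Vl <- Zv -> Pp -> Zk
  P3: Vl <- Zv -> Zk
  P4: Vl <- Pp <- Eu -> Zk
  P5: Vl <- Pp <- Zv -> Zk
  P6: Vl <- Pp -> Zk
The empty set is not sufficient: P2 (Vl <- Zv -> Pp -> Zk) has no collider blocking it and no conditioned non-collider, so it is open.
Try {Pp, Zv}:
  P1: blocked at fork node Zv ∈ conditioning set.
  P2: blocked at fork node Zv ∈ conditioning set.
  P3: blocked at fork node Zv ∈ conditioning set.
  P4: blocked at chain node Pp ∈ conditioning set.
  P5: blocked at chain node Pp ∈ conditioning set.
  P6: blocked at fork node Pp ∈ conditioning set.
{Pp, Zv} contains no descendant of Vl and blocks every backdoor path.
Every element of {Pp, Zv} is needed (dropping Pp leaves P4 open; dropping Zv leaves P1 open), so no proper subset is valid.
Among all size-2 subsets of the eligible variables, only {Pp, Zv} blocks every backdoor path, so it is the unique smallest valid adjustment set.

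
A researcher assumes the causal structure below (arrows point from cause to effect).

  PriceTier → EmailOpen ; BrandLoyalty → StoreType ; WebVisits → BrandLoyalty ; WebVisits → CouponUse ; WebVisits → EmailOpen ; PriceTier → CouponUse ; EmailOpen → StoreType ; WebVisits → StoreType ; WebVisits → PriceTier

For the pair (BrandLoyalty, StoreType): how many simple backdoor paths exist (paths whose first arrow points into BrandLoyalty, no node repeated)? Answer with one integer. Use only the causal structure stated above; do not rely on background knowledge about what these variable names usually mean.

4

A backdoor path from BrandLoyalty to StoreType is any simple undirected path whose first edge points into BrandLoyalty (i.e. leaves BrandLoyalty via a parent).
Parents of BrandLoyalty: {WebVisits}.
Enumerating:
  P1: BrandLoyalty <- WebVisits -> PriceTier -> EmailOpen -> StoreType
  P2: BrandLoyalty <- WebVisits -> EmailOpen -> StoreType
  P3: BrandLoyalty <- WebVisits -> StoreType
  P4: BrandLoyalty <- WebVisits -> CouponUse <- PriceTier -> EmailOpen -> StoreType
That exhausts the simple backdoor paths. Count: 4.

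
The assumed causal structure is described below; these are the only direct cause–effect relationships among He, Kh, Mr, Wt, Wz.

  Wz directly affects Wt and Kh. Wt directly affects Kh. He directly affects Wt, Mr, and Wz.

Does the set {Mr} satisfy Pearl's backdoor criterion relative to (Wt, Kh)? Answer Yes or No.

No

Backdoor paths from Wt to Kh (paths whose first edge points into Wt):
  P1: Wt <- He -> Wz -> Kh
  P2: Wt <- Wz -> Kh
Condition 1 (no descendant of Wt in the set): holds — descendants of Wt are {Kh}; none are in {Mr}.
Condition 2 (every backdoor path blocked by {Mr}):
  P1: open — no interior node is in the conditioning set.
  P2: open — no interior node is in the conditioning set.
{Mr} does not satisfy the backdoor criterion.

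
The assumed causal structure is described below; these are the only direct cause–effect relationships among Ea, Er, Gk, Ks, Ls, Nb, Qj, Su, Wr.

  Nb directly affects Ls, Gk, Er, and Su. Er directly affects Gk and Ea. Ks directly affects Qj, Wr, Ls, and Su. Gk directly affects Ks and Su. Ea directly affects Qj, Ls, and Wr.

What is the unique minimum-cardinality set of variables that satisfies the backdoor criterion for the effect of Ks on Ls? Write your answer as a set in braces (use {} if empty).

{Gk}

Variables eligible for adjustment (non-descendants of Ks, excluding Ks and Ls): {Ea, Er, Gk, Nb}.
Backdoor paths from Ks to Ls:
  P1: Ks <- Gk <- Nb -> Er -> Ea -> Ls
  P2: Ks <- Gk <- Nb -> Ls
  P3: Ks <- Gk <- Er <- Nb -> Ls
  P4: Ks <- Gk <- Er -> Ea -> Ls
  P5: Ks <- Gk -> Su <- Nb -> Er -> Ea -> Ls
  P6: Ks <- Gk -> Su <- Nb -> Ls
The empty set is not sufficient: P1 (Ks <- Gk <- Nb -> Er -> Ea -> Ls) has no collider blocking it and no conditioned non-collider, so it is open.
Try {Gk}:
  P1: blocked at chain node Gk ∈ conditioning set.
  P2: blocked at chain node Gk ∈ conditioning set.
  P3: blocked at chain node Gk ∈ conditioning set.
  P4: blocked at chain node Gk ∈ conditioning set.
  P5: blocked at fork node Gk ∈ conditioning set.
  P6: blocked at fork node Gk ∈ conditioning set.
{Gk} contains no descendant of Ks and blocks every backdoor path.
No other singleton works — e.g. {Nb} leaves P4 open — so {Gk} is the unique smallest valid adjustment set.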